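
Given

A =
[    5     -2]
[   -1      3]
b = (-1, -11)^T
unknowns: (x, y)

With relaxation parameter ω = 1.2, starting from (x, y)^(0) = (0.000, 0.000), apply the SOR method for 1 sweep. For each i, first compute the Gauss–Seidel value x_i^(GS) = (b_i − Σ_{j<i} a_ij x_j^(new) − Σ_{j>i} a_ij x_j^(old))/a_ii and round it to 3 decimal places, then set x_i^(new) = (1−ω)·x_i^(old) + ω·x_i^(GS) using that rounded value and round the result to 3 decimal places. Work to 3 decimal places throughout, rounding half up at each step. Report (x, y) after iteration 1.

Iteration 1:
  x: GS value = (-1 - (-2)·0.000) / (5) = -0.200;  x ← (1−ω)·0.000 + ω·-0.200 = -0.240
  y: GS value = (-11 - (-1)·-0.240) / (3) = -3.747;  y ← (1−ω)·0.000 + ω·-3.747 = -4.496

(-0.240, -4.496)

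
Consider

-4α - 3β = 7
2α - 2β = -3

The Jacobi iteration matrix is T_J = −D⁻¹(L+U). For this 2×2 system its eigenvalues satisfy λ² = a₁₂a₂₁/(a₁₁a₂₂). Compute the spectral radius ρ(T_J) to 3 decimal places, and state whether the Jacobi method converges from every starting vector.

a₁₂a₂₁/(a₁₁a₂₂) = (-3)·(2) / ((-4)·(-2)) = -0.750000
ρ = √|-0.750000| = √0.750000 = 0.866
ρ < 1, so Jacobi converges

0.866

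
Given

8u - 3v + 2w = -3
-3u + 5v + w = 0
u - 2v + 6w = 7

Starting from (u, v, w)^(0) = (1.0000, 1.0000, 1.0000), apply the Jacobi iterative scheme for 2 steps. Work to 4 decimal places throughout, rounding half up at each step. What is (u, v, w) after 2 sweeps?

Iteration 1:
  u = (-3 - (-3)·1.0000 - (2)·1.0000) / (8) = -0.2500
  v = (0 - (-3)·1.0000 - (1)·1.0000) / (5) = 0.4000
  w = (7 - (1)·1.0000 - (-2)·1.0000) / (6) = 1.3333
Iteration 2:
  u = (-3 - (-3)·0.4000 - (2)·1.3333) / (8) = -0.5583
  v = (0 - (-3)·-0.2500 - (1)·1.3333) / (5) = -0.4167
  w = (7 - (1)·-0.2500 - (-2)·0.4000) / (6) = 1.3417

(-0.5583, -0.4167, 1.3417)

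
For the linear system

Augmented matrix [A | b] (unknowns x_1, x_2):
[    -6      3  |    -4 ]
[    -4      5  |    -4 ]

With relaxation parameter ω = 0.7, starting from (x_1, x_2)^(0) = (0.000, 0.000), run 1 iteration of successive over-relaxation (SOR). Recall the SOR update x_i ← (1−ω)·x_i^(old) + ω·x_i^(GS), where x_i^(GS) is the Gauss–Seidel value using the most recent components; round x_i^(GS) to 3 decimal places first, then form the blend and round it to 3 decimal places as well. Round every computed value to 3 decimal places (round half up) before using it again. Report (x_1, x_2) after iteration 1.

Iteration 1:
  x_1: GS value = (-4 - (3)·0.000) / (-6) = 0.667;  x_1 ← (1−ω)·0.000 + ω·0.667 = 0.467
  x_2: GS value = (-4 - (-4)·0.467) / (5) = -0.426;  x_2 ← (1−ω)·0.000 + ω·-0.426 = -0.298

(0.467, -0.298)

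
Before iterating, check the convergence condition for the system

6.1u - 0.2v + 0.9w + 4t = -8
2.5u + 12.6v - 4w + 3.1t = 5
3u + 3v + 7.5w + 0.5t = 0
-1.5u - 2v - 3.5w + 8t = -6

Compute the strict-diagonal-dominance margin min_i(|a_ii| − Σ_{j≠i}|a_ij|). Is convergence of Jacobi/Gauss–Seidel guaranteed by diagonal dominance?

row 1: |6.1| − (0.2+0.9+4) = 1
row 2: |12.6| − (2.5+4+3.1) = 3
row 3: |7.5| − (3+3+0.5) = 1
row 4: |8| − (1.5+2+3.5) = 1
minimum over rows = 1 → strictly diagonally dominant (convergence guaranteed)

1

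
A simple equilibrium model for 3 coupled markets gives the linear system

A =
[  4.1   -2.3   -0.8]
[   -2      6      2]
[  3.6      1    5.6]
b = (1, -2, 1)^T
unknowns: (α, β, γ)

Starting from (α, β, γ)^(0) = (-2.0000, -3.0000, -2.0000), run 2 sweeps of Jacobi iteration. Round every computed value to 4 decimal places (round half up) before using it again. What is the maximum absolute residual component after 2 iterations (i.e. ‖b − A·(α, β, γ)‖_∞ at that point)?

Iteration 1:
  α = (1 - (-2.3)·-3.0000 - (-0.8)·-2.0000) / (4.1) = -1.8293
  β = (-2 - (-2)·-2.0000 - (2)·-2.0000) / (6) = -0.3333
  γ = (1 - (3.6)·-2.0000 - (1)·-3.0000) / (5.6) = 2.0000
Iteration 2:
  α = (1 - (-2.3)·-0.3333 - (-0.8)·2.0000) / (4.1) = 0.4472
  β = (-2 - (-2)·-1.8293 - (2)·2.0000) / (6) = -1.6098
  γ = (1 - (3.6)·-1.8293 - (1)·-0.3333) / (5.6) = 1.4141
Residual b − A·x = (-3.4048, 5.7250, -6.9191); ∞-norm = 6.9191

6.9191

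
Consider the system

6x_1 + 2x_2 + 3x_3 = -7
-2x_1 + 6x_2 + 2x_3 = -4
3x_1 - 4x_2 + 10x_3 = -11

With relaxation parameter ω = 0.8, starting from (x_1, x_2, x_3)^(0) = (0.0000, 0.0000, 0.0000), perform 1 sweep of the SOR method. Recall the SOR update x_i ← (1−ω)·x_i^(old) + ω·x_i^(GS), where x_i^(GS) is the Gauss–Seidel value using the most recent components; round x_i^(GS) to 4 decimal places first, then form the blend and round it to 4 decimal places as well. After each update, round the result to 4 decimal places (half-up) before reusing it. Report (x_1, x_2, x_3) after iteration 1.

Iteration 1:
  x_1: GS value = (-7 - (2)·0.0000 - (3)·0.0000) / (6) = -1.1667;  x_1 ← (1−ω)·0.0000 + ω·-1.1667 = -0.9334
  x_2: GS value = (-4 - (-2)·-0.9334 - (2)·0.0000) / (6) = -0.9778;  x_2 ← (1−ω)·0.0000 + ω·-0.9778 = -0.7822
  x_3: GS value = (-11 - (3)·-0.9334 - (-4)·-0.7822) / (10) = -1.1329;  x_3 ← (1−ω)·0.0000 + ω·-1.1329 = -0.9063

(-0.9334, -0.7822, -0.9063)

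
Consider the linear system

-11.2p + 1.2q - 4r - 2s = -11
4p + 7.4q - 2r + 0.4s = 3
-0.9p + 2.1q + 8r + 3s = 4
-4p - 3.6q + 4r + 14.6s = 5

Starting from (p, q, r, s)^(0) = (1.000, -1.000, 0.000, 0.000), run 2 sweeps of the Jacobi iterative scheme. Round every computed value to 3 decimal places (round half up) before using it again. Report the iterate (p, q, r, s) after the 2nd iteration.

Iteration 1:
  p = (-11 - (1.2)·-1.000 - (-4)·0.000 - (-2)·0.000) / (-11.2) = 0.875
  q = (3 - (4)·1.000 - (-2)·0.000 - (0.4)·0.000) / (7.4) = -0.135
  r = (4 - (-0.9)·1.000 - (2.1)·-1.000 - (3)·0.000) / (8) = 0.875
  s = (5 - (-4)·1.000 - (-3.6)·-1.000 - (4)·0.000) / (14.6) = 0.370
Iteration 2:
  p = (-11 - (1.2)·-0.135 - (-4)·0.875 - (-2)·0.370) / (-11.2) = 0.589
  q = (3 - (4)·0.875 - (-2)·0.875 - (0.4)·0.370) / (7.4) = 0.149
  r = (4 - (-0.9)·0.875 - (2.1)·-0.135 - (3)·0.370) / (8) = 0.495
  s = (5 - (-4)·0.875 - (-3.6)·-0.135 - (4)·0.875) / (14.6) = 0.309

(0.589, 0.149, 0.495, 0.309)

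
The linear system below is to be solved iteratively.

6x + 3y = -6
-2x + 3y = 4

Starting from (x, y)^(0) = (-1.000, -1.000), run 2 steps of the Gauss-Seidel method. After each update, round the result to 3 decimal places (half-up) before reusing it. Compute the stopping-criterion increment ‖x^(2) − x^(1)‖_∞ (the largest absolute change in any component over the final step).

1.000

Iteration 1:
  x = (-6 - (3)·-1.000) / (6) = -0.500
  y = (4 - (-2)·-0.500) / (3) = 1.000
Iteration 2:
  x = (-6 - (3)·1.000) / (6) = -1.500
  y = (4 - (-2)·-1.500) / (3) = 0.333
Change: (-1.000, -0.667) → max |·| = 1.000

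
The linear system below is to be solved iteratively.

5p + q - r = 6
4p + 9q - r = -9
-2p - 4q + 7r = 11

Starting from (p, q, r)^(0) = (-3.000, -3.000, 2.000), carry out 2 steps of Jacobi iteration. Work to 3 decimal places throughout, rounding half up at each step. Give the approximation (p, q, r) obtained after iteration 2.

(0.889, -2.089, 2.518)

Iteration 1:
  p = (6 - (1)·-3.000 - (-1)·2.000) / (5) = 2.200
  q = (-9 - (4)·-3.000 - (-1)·2.000) / (9) = 0.556
  r = (11 - (-2)·-3.000 - (-4)·-3.000) / (7) = -1.000
Iteration 2:
  p = (6 - (1)·0.556 - (-1)·-1.000) / (5) = 0.889
  q = (-9 - (4)·2.200 - (-1)·-1.000) / (9) = -2.089
  r = (11 - (-2)·2.200 - (-4)·0.556) / (7) = 2.518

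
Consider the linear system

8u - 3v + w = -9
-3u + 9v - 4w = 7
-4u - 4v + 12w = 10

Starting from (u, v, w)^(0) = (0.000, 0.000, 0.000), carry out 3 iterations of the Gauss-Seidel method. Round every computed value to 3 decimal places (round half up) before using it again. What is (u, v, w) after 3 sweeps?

(-0.955, 0.777, 0.774)

Iteration 1:
  u = (-9 - (-3)·0.000 - (1)·0.000) / (8) = -1.125
  v = (7 - (-3)·-1.125 - (-4)·0.000) / (9) = 0.403
  w = (10 - (-4)·-1.125 - (-4)·0.403) / (12) = 0.593
Iteration 2:
  u = (-9 - (-3)·0.403 - (1)·0.593) / (8) = -1.048
  v = (7 - (-3)·-1.048 - (-4)·0.593) / (9) = 0.692
  w = (10 - (-4)·-1.048 - (-4)·0.692) / (12) = 0.715
Iteration 3:
  u = (-9 - (-3)·0.692 - (1)·0.715) / (8) = -0.955
  v = (7 - (-3)·-0.955 - (-4)·0.715) / (9) = 0.777
  w = (10 - (-4)·-0.955 - (-4)·0.777) / (12) = 0.774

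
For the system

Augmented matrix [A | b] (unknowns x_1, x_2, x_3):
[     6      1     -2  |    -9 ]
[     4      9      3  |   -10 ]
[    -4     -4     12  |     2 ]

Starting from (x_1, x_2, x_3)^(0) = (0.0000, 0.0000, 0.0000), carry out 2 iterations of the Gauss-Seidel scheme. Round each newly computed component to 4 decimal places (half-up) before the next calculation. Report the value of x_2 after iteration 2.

-0.2455

Iteration 1:
  x_1 = (-9 - (1)·0.0000 - (-2)·0.0000) / (6) = -1.5000
  x_2 = (-10 - (4)·-1.5000 - (3)·0.0000) / (9) = -0.4444
  x_3 = (2 - (-4)·-1.5000 - (-4)·-0.4444) / (12) = -0.4815
Iteration 2:
  x_1 = (-9 - (1)·-0.4444 - (-2)·-0.4815) / (6) = -1.5864
  x_2 = (-10 - (4)·-1.5864 - (3)·-0.4815) / (9) = -0.2455
  x_3 = (2 - (-4)·-1.5864 - (-4)·-0.2455) / (12) = -0.4440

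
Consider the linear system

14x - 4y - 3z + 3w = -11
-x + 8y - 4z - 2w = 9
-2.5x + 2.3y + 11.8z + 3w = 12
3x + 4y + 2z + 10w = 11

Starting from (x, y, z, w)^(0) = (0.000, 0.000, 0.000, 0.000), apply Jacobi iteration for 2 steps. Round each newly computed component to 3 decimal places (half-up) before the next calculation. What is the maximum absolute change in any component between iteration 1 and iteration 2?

Iteration 1:
  x = (-11 - (-4)·0.000 - (-3)·0.000 - (3)·0.000) / (14) = -0.786
  y = (9 - (-1)·0.000 - (-4)·0.000 - (-2)·0.000) / (8) = 1.125
  z = (12 - (-2.5)·0.000 - (2.3)·0.000 - (3)·0.000) / (11.8) = 1.017
  w = (11 - (3)·0.000 - (4)·0.000 - (2)·0.000) / (10) = 1.100
Iteration 2:
  x = (-11 - (-4)·1.125 - (-3)·1.017 - (3)·1.100) / (14) = -0.482
  y = (9 - (-1)·-0.786 - (-4)·1.017 - (-2)·1.100) / (8) = 1.810
  z = (12 - (-2.5)·-0.786 - (2.3)·1.125 - (3)·1.100) / (11.8) = 0.351
  w = (11 - (3)·-0.786 - (4)·1.125 - (2)·1.017) / (10) = 0.682
Change: (0.304, 0.685, -0.666, -0.418) → max |·| = 0.685

0.685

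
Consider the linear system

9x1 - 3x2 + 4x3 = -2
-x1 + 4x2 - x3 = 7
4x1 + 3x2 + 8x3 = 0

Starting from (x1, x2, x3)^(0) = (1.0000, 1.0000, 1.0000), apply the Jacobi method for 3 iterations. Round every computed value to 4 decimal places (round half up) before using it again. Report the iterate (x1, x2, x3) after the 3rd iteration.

Iteration 1:
  x1 = (-2 - (-3)·1.0000 - (4)·1.0000) / (9) = -0.3333
  x2 = (7 - (-1)·1.0000 - (-1)·1.0000) / (4) = 2.2500
  x3 = (0 - (4)·1.0000 - (3)·1.0000) / (8) = -0.8750
Iteration 2:
  x1 = (-2 - (-3)·2.2500 - (4)·-0.8750) / (9) = 0.9167
  x2 = (7 - (-1)·-0.3333 - (-1)·-0.8750) / (4) = 1.4479
  x3 = (0 - (4)·-0.3333 - (3)·2.2500) / (8) = -0.6771
Iteration 3:
  x1 = (-2 - (-3)·1.4479 - (4)·-0.6771) / (9) = 0.5613
  x2 = (7 - (-1)·0.9167 - (-1)·-0.6771) / (4) = 1.8099
  x3 = (0 - (4)·0.9167 - (3)·1.4479) / (8) = -1.0013

(0.5613, 1.8099, -1.0013)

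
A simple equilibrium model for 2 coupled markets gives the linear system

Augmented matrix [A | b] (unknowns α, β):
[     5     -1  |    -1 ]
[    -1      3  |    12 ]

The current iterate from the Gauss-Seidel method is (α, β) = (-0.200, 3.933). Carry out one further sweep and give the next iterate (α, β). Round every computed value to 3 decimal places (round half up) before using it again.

(0.587, 4.196)

One sweep:
  α = (-1 - (-1)·3.933) / (5) = 0.587
  β = (12 - (-1)·0.587) / (3) = 4.196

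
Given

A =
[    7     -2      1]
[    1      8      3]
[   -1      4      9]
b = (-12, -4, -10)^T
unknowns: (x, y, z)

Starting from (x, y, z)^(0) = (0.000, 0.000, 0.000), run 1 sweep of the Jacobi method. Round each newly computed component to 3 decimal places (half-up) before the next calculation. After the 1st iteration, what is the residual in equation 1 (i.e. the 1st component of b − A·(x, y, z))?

Iteration 1:
  x = (-12 - (-2)·0.000 - (1)·0.000) / (7) = -1.714
  y = (-4 - (1)·0.000 - (3)·0.000) / (8) = -0.500
  z = (-10 - (-1)·0.000 - (4)·0.000) / (9) = -1.111
Residual b − A·x = (0.109, 5.047, 0.285)

0.109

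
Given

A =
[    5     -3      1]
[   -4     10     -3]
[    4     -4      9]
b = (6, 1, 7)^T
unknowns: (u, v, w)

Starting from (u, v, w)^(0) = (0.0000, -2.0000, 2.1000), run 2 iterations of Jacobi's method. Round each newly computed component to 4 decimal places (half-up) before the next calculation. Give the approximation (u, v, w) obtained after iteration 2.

Iteration 1:
  u = (6 - (-3)·-2.0000 - (1)·2.1000) / (5) = -0.4200
  v = (1 - (-4)·0.0000 - (-3)·2.1000) / (10) = 0.7300
  w = (7 - (4)·0.0000 - (-4)·-2.0000) / (9) = -0.1111
Iteration 2:
  u = (6 - (-3)·0.7300 - (1)·-0.1111) / (5) = 1.6602
  v = (1 - (-4)·-0.4200 - (-3)·-0.1111) / (10) = -0.1013
  w = (7 - (4)·-0.4200 - (-4)·0.7300) / (9) = 1.2889

(1.6602, -0.1013, 1.2889)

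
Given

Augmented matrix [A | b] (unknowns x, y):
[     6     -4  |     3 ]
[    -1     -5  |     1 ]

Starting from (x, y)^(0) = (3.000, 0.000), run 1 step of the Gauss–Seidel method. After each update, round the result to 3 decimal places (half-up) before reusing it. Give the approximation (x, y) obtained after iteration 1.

Iteration 1:
  x = (3 - (-4)·0.000) / (6) = 0.500
  y = (1 - (-1)·0.500) / (-5) = -0.300

(0.500, -0.300)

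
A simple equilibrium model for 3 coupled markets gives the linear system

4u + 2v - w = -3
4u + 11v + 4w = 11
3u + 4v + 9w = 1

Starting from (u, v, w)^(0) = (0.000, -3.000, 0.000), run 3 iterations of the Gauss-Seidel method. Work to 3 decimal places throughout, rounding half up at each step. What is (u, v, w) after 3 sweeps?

(-1.607, 1.656, -0.089)

Iteration 1:
  u = (-3 - (2)·-3.000 - (-1)·0.000) / (4) = 0.750
  v = (11 - (4)·0.750 - (4)·0.000) / (11) = 0.727
  w = (1 - (3)·0.750 - (4)·0.727) / (9) = -0.462
Iteration 2:
  u = (-3 - (2)·0.727 - (-1)·-0.462) / (4) = -1.229
  v = (11 - (4)·-1.229 - (4)·-0.462) / (11) = 1.615
  w = (1 - (3)·-1.229 - (4)·1.615) / (9) = -0.197
Iteration 3:
  u = (-3 - (2)·1.615 - (-1)·-0.197) / (4) = -1.607
  v = (11 - (4)·-1.607 - (4)·-0.197) / (11) = 1.656
  w = (1 - (3)·-1.607 - (4)·1.656) / (9) = -0.089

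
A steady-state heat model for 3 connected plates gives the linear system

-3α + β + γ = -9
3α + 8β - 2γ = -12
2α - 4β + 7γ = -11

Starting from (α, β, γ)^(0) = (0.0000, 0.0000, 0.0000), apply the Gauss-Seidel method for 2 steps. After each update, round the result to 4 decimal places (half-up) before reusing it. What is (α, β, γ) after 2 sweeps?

Iteration 1:
  α = (-9 - (1)·0.0000 - (1)·0.0000) / (-3) = 3.0000
  β = (-12 - (3)·3.0000 - (-2)·0.0000) / (8) = -2.6250
  γ = (-11 - (2)·3.0000 - (-4)·-2.6250) / (7) = -3.9286
Iteration 2:
  α = (-9 - (1)·-2.6250 - (1)·-3.9286) / (-3) = 0.8155
  β = (-12 - (3)·0.8155 - (-2)·-3.9286) / (8) = -2.7880
  γ = (-11 - (2)·0.8155 - (-4)·-2.7880) / (7) = -3.3976

(0.8155, -2.7880, -3.3976)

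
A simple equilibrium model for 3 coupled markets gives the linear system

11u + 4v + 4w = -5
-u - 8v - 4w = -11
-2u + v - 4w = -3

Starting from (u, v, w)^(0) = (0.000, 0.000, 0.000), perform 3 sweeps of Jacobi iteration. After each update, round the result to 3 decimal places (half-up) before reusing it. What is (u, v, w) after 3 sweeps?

Iteration 1:
  u = (-5 - (4)·0.000 - (4)·0.000) / (11) = -0.455
  v = (-11 - (-1)·0.000 - (-4)·0.000) / (-8) = 1.375
  w = (-3 - (-2)·0.000 - (1)·0.000) / (-4) = 0.750
Iteration 2:
  u = (-5 - (4)·1.375 - (4)·0.750) / (11) = -1.227
  v = (-11 - (-1)·-0.455 - (-4)·0.750) / (-8) = 1.057
  w = (-3 - (-2)·-0.455 - (1)·1.375) / (-4) = 1.321
Iteration 3:
  u = (-5 - (4)·1.057 - (4)·1.321) / (11) = -1.319
  v = (-11 - (-1)·-1.227 - (-4)·1.321) / (-8) = 0.868
  w = (-3 - (-2)·-1.227 - (1)·1.057) / (-4) = 1.628

(-1.319, 0.868, 1.628)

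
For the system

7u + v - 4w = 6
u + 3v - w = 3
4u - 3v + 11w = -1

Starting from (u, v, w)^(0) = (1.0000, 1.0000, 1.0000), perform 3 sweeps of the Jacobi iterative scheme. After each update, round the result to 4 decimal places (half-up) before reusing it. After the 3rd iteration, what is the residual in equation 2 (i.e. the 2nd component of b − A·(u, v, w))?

Iteration 1:
  u = (6 - (1)·1.0000 - (-4)·1.0000) / (7) = 1.2857
  v = (3 - (1)·1.0000 - (-1)·1.0000) / (3) = 1.0000
  w = (-1 - (4)·1.0000 - (-3)·1.0000) / (11) = -0.1818
Iteration 2:
  u = (6 - (1)·1.0000 - (-4)·-0.1818) / (7) = 0.6104
  v = (3 - (1)·1.2857 - (-1)·-0.1818) / (3) = 0.5108
  w = (-1 - (4)·1.2857 - (-3)·1.0000) / (11) = -0.2857
Iteration 3:
  u = (6 - (1)·0.5108 - (-4)·-0.2857) / (7) = 0.6209
  v = (3 - (1)·0.6104 - (-1)·-0.2857) / (3) = 0.7013
  w = (-1 - (4)·0.6104 - (-3)·0.5108) / (11) = -0.1736
Residual b − A·x = (0.2580, 0.1016, 0.5299)

0.1016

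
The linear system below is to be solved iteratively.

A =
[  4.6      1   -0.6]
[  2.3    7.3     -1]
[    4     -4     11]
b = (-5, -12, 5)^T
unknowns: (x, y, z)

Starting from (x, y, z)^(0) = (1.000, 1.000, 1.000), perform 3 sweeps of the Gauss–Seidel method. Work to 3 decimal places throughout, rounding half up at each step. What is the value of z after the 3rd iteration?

0.235

Iteration 1:
  x = (-5 - (1)·1.000 - (-0.6)·1.000) / (4.6) = -1.174
  y = (-12 - (2.3)·-1.174 - (-1)·1.000) / (7.3) = -1.137
  z = (5 - (4)·-1.174 - (-4)·-1.137) / (11) = 0.468
Iteration 2:
  x = (-5 - (1)·-1.137 - (-0.6)·0.468) / (4.6) = -0.779
  y = (-12 - (2.3)·-0.779 - (-1)·0.468) / (7.3) = -1.334
  z = (5 - (4)·-0.779 - (-4)·-1.334) / (11) = 0.253
Iteration 3:
  x = (-5 - (1)·-1.334 - (-0.6)·0.253) / (4.6) = -0.764
  y = (-12 - (2.3)·-0.764 - (-1)·0.253) / (7.3) = -1.368
  z = (5 - (4)·-0.764 - (-4)·-1.368) / (11) = 0.235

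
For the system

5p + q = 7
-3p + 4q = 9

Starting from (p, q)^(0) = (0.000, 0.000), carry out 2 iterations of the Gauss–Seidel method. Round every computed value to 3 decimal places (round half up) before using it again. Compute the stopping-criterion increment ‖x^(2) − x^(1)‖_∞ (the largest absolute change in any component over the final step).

0.660

Iteration 1:
  p = (7 - (1)·0.000) / (5) = 1.400
  q = (9 - (-3)·1.400) / (4) = 3.300
Iteration 2:
  p = (7 - (1)·3.300) / (5) = 0.740
  q = (9 - (-3)·0.740) / (4) = 2.805
Change: (-0.660, -0.495) → max |·| = 0.660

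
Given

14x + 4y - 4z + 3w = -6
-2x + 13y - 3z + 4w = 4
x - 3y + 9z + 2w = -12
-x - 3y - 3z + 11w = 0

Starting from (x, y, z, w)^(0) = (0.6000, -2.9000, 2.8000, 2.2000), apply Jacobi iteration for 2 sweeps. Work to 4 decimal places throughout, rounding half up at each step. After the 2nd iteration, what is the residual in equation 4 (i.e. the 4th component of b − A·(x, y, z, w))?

Iteration 1:
  x = (-6 - (4)·-2.9000 - (-4)·2.8000 - (3)·2.2000) / (14) = 0.7286
  y = (4 - (-2)·0.6000 - (-3)·2.8000 - (4)·2.2000) / (13) = 0.3692
  z = (-12 - (1)·0.6000 - (-3)·-2.9000 - (2)·2.2000) / (9) = -2.8556
  w = (0 - (-1)·0.6000 - (-3)·-2.9000 - (-3)·2.8000) / (11) = 0.0273
Iteration 2:
  x = (-6 - (4)·0.3692 - (-4)·-2.8556 - (3)·0.0273) / (14) = -1.3558
  y = (4 - (-2)·0.7286 - (-3)·-2.8556 - (4)·0.0273) / (13) = -0.2476
  z = (-12 - (1)·0.7286 - (-3)·0.3692 - (2)·0.0273) / (9) = -1.2973
  w = (0 - (-1)·0.7286 - (-3)·0.3692 - (-3)·-2.8556) / (11) = -0.6119
Residual b − A·x = (10.6181, 3.0629, 1.5125, 0.7404)

0.7404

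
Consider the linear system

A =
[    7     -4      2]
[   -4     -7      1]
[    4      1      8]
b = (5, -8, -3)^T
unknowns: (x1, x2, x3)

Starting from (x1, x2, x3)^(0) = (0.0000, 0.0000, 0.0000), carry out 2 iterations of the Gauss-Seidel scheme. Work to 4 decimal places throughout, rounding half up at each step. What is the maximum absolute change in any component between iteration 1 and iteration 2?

Iteration 1:
  x1 = (5 - (-4)·0.0000 - (2)·0.0000) / (7) = 0.7143
  x2 = (-8 - (-4)·0.7143 - (1)·0.0000) / (-7) = 0.7347
  x3 = (-3 - (4)·0.7143 - (1)·0.7347) / (8) = -0.8240
Iteration 2:
  x1 = (5 - (-4)·0.7347 - (2)·-0.8240) / (7) = 1.3695
  x2 = (-8 - (-4)·1.3695 - (1)·-0.8240) / (-7) = 0.2426
  x3 = (-3 - (4)·1.3695 - (1)·0.2426) / (8) = -1.0901
Change: (0.6552, -0.4921, -0.2661) → max |·| = 0.6552

0.6552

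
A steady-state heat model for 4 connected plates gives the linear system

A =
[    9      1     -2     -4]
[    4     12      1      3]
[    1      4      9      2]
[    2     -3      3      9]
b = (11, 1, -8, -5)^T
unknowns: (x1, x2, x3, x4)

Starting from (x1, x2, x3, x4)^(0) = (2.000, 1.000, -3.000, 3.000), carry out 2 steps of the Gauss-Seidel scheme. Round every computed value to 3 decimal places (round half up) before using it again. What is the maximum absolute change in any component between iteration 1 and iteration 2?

Iteration 1:
  x1 = (11 - (1)·1.000 - (-2)·-3.000 - (-4)·3.000) / (9) = 1.778
  x2 = (1 - (4)·1.778 - (1)·-3.000 - (3)·3.000) / (12) = -1.009
  x3 = (-8 - (1)·1.778 - (4)·-1.009 - (2)·3.000) / (9) = -1.305
  x4 = (-5 - (2)·1.778 - (-3)·-1.009 - (3)·-1.305) / (9) = -0.852
Iteration 2:
  x1 = (11 - (1)·-1.009 - (-2)·-1.305 - (-4)·-0.852) / (9) = 0.666
  x2 = (1 - (4)·0.666 - (1)·-1.305 - (3)·-0.852) / (12) = 0.183
  x3 = (-8 - (1)·0.666 - (4)·0.183 - (2)·-0.852) / (9) = -0.855
  x4 = (-5 - (2)·0.666 - (-3)·0.183 - (3)·-0.855) / (9) = -0.358
Change: (-1.112, 1.192, 0.450, 0.494) → max |·| = 1.192

1.192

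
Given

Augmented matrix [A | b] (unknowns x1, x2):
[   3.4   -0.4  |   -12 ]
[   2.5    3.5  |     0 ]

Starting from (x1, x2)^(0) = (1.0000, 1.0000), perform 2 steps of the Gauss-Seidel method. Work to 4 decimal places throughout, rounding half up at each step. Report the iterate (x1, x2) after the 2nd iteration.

(-3.2427, 2.3162)

Iteration 1:
  x1 = (-12 - (-0.4)·1.0000) / (3.4) = -3.4118
  x2 = (0 - (2.5)·-3.4118) / (3.5) = 2.4370
Iteration 2:
  x1 = (-12 - (-0.4)·2.4370) / (3.4) = -3.2427
  x2 = (0 - (2.5)·-3.2427) / (3.5) = 2.3162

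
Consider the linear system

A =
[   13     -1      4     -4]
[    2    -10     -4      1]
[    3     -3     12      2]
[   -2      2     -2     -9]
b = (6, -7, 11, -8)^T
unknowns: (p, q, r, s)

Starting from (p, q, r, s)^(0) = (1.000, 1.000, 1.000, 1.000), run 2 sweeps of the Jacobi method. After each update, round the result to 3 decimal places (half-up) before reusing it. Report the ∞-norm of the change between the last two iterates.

Iteration 1:
  p = (6 - (-1)·1.000 - (4)·1.000 - (-4)·1.000) / (13) = 0.538
  q = (-7 - (2)·1.000 - (-4)·1.000 - (1)·1.000) / (-10) = 0.600
  r = (11 - (3)·1.000 - (-3)·1.000 - (2)·1.000) / (12) = 0.750
  s = (-8 - (-2)·1.000 - (2)·1.000 - (-2)·1.000) / (-9) = 0.667
Iteration 2:
  p = (6 - (-1)·0.600 - (4)·0.750 - (-4)·0.667) / (13) = 0.482
  q = (-7 - (2)·0.538 - (-4)·0.750 - (1)·0.667) / (-10) = 0.574
  r = (11 - (3)·0.538 - (-3)·0.600 - (2)·0.667) / (12) = 0.821
  s = (-8 - (-2)·0.538 - (2)·0.600 - (-2)·0.750) / (-9) = 0.736
Change: (-0.056, -0.026, 0.071, 0.069) → max |·| = 0.071

0.071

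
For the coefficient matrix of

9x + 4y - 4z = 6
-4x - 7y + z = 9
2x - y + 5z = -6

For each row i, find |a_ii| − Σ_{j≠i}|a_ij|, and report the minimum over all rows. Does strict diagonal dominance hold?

1

row 1: |9| − (4+4) = 1
row 2: |-7| − (4+1) = 2
row 3: |5| − (2+1) = 2
minimum over rows = 1 → strictly diagonally dominant (convergence guaranteed)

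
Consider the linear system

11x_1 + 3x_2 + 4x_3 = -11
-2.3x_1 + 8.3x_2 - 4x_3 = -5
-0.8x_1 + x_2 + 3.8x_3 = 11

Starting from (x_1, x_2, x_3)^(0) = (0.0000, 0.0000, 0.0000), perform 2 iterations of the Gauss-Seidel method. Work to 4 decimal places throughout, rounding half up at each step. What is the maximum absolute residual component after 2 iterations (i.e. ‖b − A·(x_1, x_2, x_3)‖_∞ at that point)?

Iteration 1:
  x_1 = (-11 - (3)·0.0000 - (4)·0.0000) / (11) = -1.0000
  x_2 = (-5 - (-2.3)·-1.0000 - (-4)·0.0000) / (8.3) = -0.8795
  x_3 = (11 - (-0.8)·-1.0000 - (1)·-0.8795) / (3.8) = 2.9157
Iteration 2:
  x_1 = (-11 - (3)·-0.8795 - (4)·2.9157) / (11) = -1.8204
  x_2 = (-5 - (-2.3)·-1.8204 - (-4)·2.9157) / (8.3) = 0.2983
  x_3 = (11 - (-0.8)·-1.8204 - (1)·0.2983) / (3.8) = 2.4330
Residual b − A·x = (-1.6025, -1.9308, 0.0000); ∞-norm = 1.9308

1.9308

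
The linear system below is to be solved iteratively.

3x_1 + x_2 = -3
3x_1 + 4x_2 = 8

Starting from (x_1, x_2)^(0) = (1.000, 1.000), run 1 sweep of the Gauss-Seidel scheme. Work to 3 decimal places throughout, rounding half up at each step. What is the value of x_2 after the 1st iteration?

3.000

Iteration 1:
  x_1 = (-3 - (1)·1.000) / (3) = -1.333
  x_2 = (8 - (3)·-1.333) / (4) = 3.000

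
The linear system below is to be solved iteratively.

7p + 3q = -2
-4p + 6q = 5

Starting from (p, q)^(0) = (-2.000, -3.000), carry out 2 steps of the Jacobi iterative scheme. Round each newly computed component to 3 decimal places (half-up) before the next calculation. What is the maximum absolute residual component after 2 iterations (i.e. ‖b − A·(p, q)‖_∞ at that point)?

6.003

Iteration 1:
  p = (-2 - (3)·-3.000) / (7) = 1.000
  q = (5 - (-4)·-2.000) / (6) = -0.500
Iteration 2:
  p = (-2 - (3)·-0.500) / (7) = -0.071
  q = (5 - (-4)·1.000) / (6) = 1.500
Residual b − A·x = (-6.003, -4.284); ∞-norm = 6.003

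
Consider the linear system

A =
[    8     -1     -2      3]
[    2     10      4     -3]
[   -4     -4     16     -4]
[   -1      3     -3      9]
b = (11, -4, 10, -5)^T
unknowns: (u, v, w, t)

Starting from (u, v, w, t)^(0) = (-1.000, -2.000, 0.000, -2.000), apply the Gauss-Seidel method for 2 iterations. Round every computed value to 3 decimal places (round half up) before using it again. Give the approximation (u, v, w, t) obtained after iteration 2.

(1.193, -0.680, 0.802, 0.071)

Iteration 1:
  u = (11 - (-1)·-2.000 - (-2)·0.000 - (3)·-2.000) / (8) = 1.875
  v = (-4 - (2)·1.875 - (4)·0.000 - (-3)·-2.000) / (10) = -1.375
  w = (10 - (-4)·1.875 - (-4)·-1.375 - (-4)·-2.000) / (16) = 0.250
  t = (-5 - (-1)·1.875 - (3)·-1.375 - (-3)·0.250) / (9) = 0.194
Iteration 2:
  u = (11 - (-1)·-1.375 - (-2)·0.250 - (3)·0.194) / (8) = 1.193
  v = (-4 - (2)·1.193 - (4)·0.250 - (-3)·0.194) / (10) = -0.680
  w = (10 - (-4)·1.193 - (-4)·-0.680 - (-4)·0.194) / (16) = 0.802
  t = (-5 - (-1)·1.193 - (3)·-0.680 - (-3)·0.802) / (9) = 0.071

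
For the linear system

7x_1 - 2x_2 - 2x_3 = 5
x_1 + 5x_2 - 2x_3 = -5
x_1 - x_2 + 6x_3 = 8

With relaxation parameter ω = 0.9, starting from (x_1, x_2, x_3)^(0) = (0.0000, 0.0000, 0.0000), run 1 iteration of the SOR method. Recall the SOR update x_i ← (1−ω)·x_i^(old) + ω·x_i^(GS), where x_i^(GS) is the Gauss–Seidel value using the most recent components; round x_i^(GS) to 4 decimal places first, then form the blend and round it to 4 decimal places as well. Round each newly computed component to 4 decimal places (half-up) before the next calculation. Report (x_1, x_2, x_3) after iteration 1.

Iteration 1:
  x_1: GS value = (5 - (-2)·0.0000 - (-2)·0.0000) / (7) = 0.7143;  x_1 ← (1−ω)·0.0000 + ω·0.7143 = 0.6429
  x_2: GS value = (-5 - (1)·0.6429 - (-2)·0.0000) / (5) = -1.1286;  x_2 ← (1−ω)·0.0000 + ω·-1.1286 = -1.0157
  x_3: GS value = (8 - (1)·0.6429 - (-1)·-1.0157) / (6) = 1.0569;  x_3 ← (1−ω)·0.0000 + ω·1.0569 = 0.9512

(0.6429, -1.0157, 0.9512)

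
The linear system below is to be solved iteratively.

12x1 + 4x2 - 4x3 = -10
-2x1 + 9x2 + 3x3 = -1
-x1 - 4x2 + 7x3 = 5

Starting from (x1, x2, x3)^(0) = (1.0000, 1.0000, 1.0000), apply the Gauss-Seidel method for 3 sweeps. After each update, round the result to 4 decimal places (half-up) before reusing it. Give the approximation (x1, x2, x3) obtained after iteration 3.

(-0.5768, -0.3923, 0.4077)

Iteration 1:
  x1 = (-10 - (4)·1.0000 - (-4)·1.0000) / (12) = -0.8333
  x2 = (-1 - (-2)·-0.8333 - (3)·1.0000) / (9) = -0.6296
  x3 = (5 - (-1)·-0.8333 - (-4)·-0.6296) / (7) = 0.2355
Iteration 2:
  x1 = (-10 - (4)·-0.6296 - (-4)·0.2355) / (12) = -0.5450
  x2 = (-1 - (-2)·-0.5450 - (3)·0.2355) / (9) = -0.3107
  x3 = (5 - (-1)·-0.5450 - (-4)·-0.3107) / (7) = 0.4589
Iteration 3:
  x1 = (-10 - (4)·-0.3107 - (-4)·0.4589) / (12) = -0.5768
  x2 = (-1 - (-2)·-0.5768 - (3)·0.4589) / (9) = -0.3923
  x3 = (5 - (-1)·-0.5768 - (-4)·-0.3923) / (7) = 0.4077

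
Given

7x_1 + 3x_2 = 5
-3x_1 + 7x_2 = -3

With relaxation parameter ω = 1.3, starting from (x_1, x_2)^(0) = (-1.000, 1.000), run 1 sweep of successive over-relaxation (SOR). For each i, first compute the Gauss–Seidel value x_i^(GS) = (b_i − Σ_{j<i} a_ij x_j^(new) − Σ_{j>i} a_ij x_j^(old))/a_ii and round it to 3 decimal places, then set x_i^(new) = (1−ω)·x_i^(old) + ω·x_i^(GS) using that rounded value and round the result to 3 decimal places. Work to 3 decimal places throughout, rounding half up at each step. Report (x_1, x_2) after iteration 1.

Iteration 1:
  x_1: GS value = (5 - (3)·1.000) / (7) = 0.286;  x_1 ← (1−ω)·-1.000 + ω·0.286 = 0.672
  x_2: GS value = (-3 - (-3)·0.672) / (7) = -0.141;  x_2 ← (1−ω)·1.000 + ω·-0.141 = -0.483

(0.672, -0.483)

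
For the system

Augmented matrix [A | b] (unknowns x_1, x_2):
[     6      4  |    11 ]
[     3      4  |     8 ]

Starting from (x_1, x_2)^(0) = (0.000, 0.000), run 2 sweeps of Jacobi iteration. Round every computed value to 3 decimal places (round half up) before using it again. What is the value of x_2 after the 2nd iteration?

Iteration 1:
  x_1 = (11 - (4)·0.000) / (6) = 1.833
  x_2 = (8 - (3)·0.000) / (4) = 2.000
Iteration 2:
  x_1 = (11 - (4)·2.000) / (6) = 0.500
  x_2 = (8 - (3)·1.833) / (4) = 0.625

0.625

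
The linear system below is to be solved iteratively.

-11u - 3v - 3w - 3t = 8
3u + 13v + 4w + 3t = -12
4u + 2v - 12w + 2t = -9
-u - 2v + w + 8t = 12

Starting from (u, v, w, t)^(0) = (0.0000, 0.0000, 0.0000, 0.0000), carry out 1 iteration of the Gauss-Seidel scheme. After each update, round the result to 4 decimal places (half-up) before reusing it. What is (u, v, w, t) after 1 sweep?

(-0.7273, -0.7552, 0.3817, 1.1726)

Iteration 1:
  u = (8 - (-3)·0.0000 - (-3)·0.0000 - (-3)·0.0000) / (-11) = -0.7273
  v = (-12 - (3)·-0.7273 - (4)·0.0000 - (3)·0.0000) / (13) = -0.7552
  w = (-9 - (4)·-0.7273 - (2)·-0.7552 - (2)·0.0000) / (-12) = 0.3817
  t = (12 - (-1)·-0.7273 - (-2)·-0.7552 - (1)·0.3817) / (8) = 1.1726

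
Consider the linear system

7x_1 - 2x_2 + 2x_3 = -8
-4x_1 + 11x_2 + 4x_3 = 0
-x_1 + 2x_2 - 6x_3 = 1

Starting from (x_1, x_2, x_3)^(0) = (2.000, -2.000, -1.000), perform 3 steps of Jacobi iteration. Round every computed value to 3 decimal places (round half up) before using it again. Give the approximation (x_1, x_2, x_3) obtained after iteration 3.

Iteration 1:
  x_1 = (-8 - (-2)·-2.000 - (2)·-1.000) / (7) = -1.429
  x_2 = (0 - (-4)·2.000 - (4)·-1.000) / (11) = 1.091
  x_3 = (1 - (-1)·2.000 - (2)·-2.000) / (-6) = -1.167
Iteration 2:
  x_1 = (-8 - (-2)·1.091 - (2)·-1.167) / (7) = -0.498
  x_2 = (0 - (-4)·-1.429 - (4)·-1.167) / (11) = -0.095
  x_3 = (1 - (-1)·-1.429 - (2)·1.091) / (-6) = 0.435
Iteration 3:
  x_1 = (-8 - (-2)·-0.095 - (2)·0.435) / (7) = -1.294
  x_2 = (0 - (-4)·-0.498 - (4)·0.435) / (11) = -0.339
  x_3 = (1 - (-1)·-0.498 - (2)·-0.095) / (-6) = -0.115

(-1.294, -0.339, -0.115)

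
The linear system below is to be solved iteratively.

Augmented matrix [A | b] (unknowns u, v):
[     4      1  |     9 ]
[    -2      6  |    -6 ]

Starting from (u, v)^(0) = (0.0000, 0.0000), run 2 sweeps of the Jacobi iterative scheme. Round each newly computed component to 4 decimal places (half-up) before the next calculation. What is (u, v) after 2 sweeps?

Iteration 1:
  u = (9 - (1)·0.0000) / (4) = 2.2500
  v = (-6 - (-2)·0.0000) / (6) = -1.0000
Iteration 2:
  u = (9 - (1)·-1.0000) / (4) = 2.5000
  v = (-6 - (-2)·2.2500) / (6) = -0.2500

(2.5000, -0.2500)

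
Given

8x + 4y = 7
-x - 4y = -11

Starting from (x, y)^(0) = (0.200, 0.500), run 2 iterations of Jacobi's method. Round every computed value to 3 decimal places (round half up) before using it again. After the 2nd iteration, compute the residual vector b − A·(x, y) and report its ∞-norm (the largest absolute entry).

1.099

Iteration 1:
  x = (7 - (4)·0.500) / (8) = 0.625
  y = (-11 - (-1)·0.200) / (-4) = 2.700
Iteration 2:
  x = (7 - (4)·2.700) / (8) = -0.475
  y = (-11 - (-1)·0.625) / (-4) = 2.594
Residual b − A·x = (0.424, -1.099); ∞-norm = 1.099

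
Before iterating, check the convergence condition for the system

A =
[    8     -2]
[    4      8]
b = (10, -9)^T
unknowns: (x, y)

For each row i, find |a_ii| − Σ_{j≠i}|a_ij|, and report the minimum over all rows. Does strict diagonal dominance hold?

4

row 1: |8| − (2) = 6
row 2: |8| − (4) = 4
minimum over rows = 4 → strictly diagonally dominant (convergence guaranteed)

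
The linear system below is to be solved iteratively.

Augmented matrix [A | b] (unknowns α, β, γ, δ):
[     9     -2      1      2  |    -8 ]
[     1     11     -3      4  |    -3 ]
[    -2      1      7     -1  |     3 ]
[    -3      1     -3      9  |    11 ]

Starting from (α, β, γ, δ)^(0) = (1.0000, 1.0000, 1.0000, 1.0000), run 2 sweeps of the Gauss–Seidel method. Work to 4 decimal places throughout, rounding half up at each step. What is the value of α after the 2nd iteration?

Iteration 1:
  α = (-8 - (-2)·1.0000 - (1)·1.0000 - (2)·1.0000) / (9) = -1.0000
  β = (-3 - (1)·-1.0000 - (-3)·1.0000 - (4)·1.0000) / (11) = -0.2727
  γ = (3 - (-2)·-1.0000 - (1)·-0.2727 - (-1)·1.0000) / (7) = 0.3247
  δ = (11 - (-3)·-1.0000 - (1)·-0.2727 - (-3)·0.3247) / (9) = 1.0274
Iteration 2:
  α = (-8 - (-2)·-0.2727 - (1)·0.3247 - (2)·1.0274) / (9) = -1.2139
  β = (-3 - (1)·-1.2139 - (-3)·0.3247 - (4)·1.0274) / (11) = -0.4474
  γ = (3 - (-2)·-1.2139 - (1)·-0.4474 - (-1)·1.0274) / (7) = 0.2924
  δ = (11 - (-3)·-1.2139 - (1)·-0.4474 - (-3)·0.2924) / (9) = 0.9648

-1.2139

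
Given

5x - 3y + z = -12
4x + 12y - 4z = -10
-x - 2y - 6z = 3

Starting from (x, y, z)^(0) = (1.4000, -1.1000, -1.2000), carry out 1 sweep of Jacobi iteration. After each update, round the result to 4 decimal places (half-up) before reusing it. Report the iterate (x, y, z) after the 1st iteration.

(-2.8200, -1.7000, -0.3667)

Iteration 1:
  x = (-12 - (-3)·-1.1000 - (1)·-1.2000) / (5) = -2.8200
  y = (-10 - (4)·1.4000 - (-4)·-1.2000) / (12) = -1.7000
  z = (3 - (-1)·1.4000 - (-2)·-1.1000) / (-6) = -0.3667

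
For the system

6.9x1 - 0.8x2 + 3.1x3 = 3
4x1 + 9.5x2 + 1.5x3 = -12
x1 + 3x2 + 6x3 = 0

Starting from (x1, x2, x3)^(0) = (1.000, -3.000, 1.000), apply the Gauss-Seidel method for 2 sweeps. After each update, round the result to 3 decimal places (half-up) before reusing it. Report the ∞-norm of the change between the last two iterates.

0.337

Iteration 1:
  x1 = (3 - (-0.8)·-3.000 - (3.1)·1.000) / (6.9) = -0.362
  x2 = (-12 - (4)·-0.362 - (1.5)·1.000) / (9.5) = -1.269
  x3 = (0 - (1)·-0.362 - (3)·-1.269) / (6) = 0.695
Iteration 2:
  x1 = (3 - (-0.8)·-1.269 - (3.1)·0.695) / (6.9) = -0.025
  x2 = (-12 - (4)·-0.025 - (1.5)·0.695) / (9.5) = -1.362
  x3 = (0 - (1)·-0.025 - (3)·-1.362) / (6) = 0.685
Change: (0.337, -0.093, -0.010) → max |·| = 0.337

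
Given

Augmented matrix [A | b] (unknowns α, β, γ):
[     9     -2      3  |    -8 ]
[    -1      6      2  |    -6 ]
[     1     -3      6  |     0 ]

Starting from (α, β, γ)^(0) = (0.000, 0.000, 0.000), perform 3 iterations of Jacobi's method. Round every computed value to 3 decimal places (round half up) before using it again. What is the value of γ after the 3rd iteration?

-0.389

Iteration 1:
  α = (-8 - (-2)·0.000 - (3)·0.000) / (9) = -0.889
  β = (-6 - (-1)·0.000 - (2)·0.000) / (6) = -1.000
  γ = (0 - (1)·0.000 - (-3)·0.000) / (6) = 0.000
Iteration 2:
  α = (-8 - (-2)·-1.000 - (3)·0.000) / (9) = -1.111
  β = (-6 - (-1)·-0.889 - (2)·0.000) / (6) = -1.148
  γ = (0 - (1)·-0.889 - (-3)·-1.000) / (6) = -0.352
Iteration 3:
  α = (-8 - (-2)·-1.148 - (3)·-0.352) / (9) = -1.027
  β = (-6 - (-1)·-1.111 - (2)·-0.352) / (6) = -1.068
  γ = (0 - (1)·-1.111 - (-3)·-1.148) / (6) = -0.389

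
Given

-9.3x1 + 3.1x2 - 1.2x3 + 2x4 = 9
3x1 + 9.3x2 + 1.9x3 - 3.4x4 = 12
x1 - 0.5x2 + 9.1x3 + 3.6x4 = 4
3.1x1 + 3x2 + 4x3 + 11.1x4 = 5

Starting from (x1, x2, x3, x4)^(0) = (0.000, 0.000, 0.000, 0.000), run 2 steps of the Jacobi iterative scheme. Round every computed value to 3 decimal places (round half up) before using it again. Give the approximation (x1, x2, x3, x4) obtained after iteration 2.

(-0.498, 1.677, 0.439, 0.214)

Iteration 1:
  x1 = (9 - (3.1)·0.000 - (-1.2)·0.000 - (2)·0.000) / (-9.3) = -0.968
  x2 = (12 - (3)·0.000 - (1.9)·0.000 - (-3.4)·0.000) / (9.3) = 1.290
  x3 = (4 - (1)·0.000 - (-0.5)·0.000 - (3.6)·0.000) / (9.1) = 0.440
  x4 = (5 - (3.1)·0.000 - (3)·0.000 - (4)·0.000) / (11.1) = 0.450
Iteration 2:
  x1 = (9 - (3.1)·1.290 - (-1.2)·0.440 - (2)·0.450) / (-9.3) = -0.498
  x2 = (12 - (3)·-0.968 - (1.9)·0.440 - (-3.4)·0.450) / (9.3) = 1.677
  x3 = (4 - (1)·-0.968 - (-0.5)·1.290 - (3.6)·0.450) / (9.1) = 0.439
  x4 = (5 - (3.1)·-0.968 - (3)·1.290 - (4)·0.440) / (11.1) = 0.214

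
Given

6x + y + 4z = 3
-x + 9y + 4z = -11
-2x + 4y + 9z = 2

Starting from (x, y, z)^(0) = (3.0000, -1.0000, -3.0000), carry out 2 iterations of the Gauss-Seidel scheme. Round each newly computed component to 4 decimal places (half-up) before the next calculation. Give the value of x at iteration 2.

0.0096

Iteration 1:
  x = (3 - (1)·-1.0000 - (4)·-3.0000) / (6) = 2.6667
  y = (-11 - (-1)·2.6667 - (4)·-3.0000) / (9) = 0.4074
  z = (2 - (-2)·2.6667 - (4)·0.4074) / (9) = 0.6338
Iteration 2:
  x = (3 - (1)·0.4074 - (4)·0.6338) / (6) = 0.0096
  y = (-11 - (-1)·0.0096 - (4)·0.6338) / (9) = -1.5028
  z = (2 - (-2)·0.0096 - (4)·-1.5028) / (9) = 0.8923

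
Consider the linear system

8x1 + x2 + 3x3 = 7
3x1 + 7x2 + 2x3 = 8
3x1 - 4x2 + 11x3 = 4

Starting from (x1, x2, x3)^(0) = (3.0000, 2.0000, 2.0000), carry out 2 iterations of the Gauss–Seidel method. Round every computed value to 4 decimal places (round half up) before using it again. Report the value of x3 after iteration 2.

Iteration 1:
  x1 = (7 - (1)·2.0000 - (3)·2.0000) / (8) = -0.1250
  x2 = (8 - (3)·-0.1250 - (2)·2.0000) / (7) = 0.6250
  x3 = (4 - (3)·-0.1250 - (-4)·0.6250) / (11) = 0.6250
Iteration 2:
  x1 = (7 - (1)·0.6250 - (3)·0.6250) / (8) = 0.5625
  x2 = (8 - (3)·0.5625 - (2)·0.6250) / (7) = 0.7232
  x3 = (4 - (3)·0.5625 - (-4)·0.7232) / (11) = 0.4732

0.4732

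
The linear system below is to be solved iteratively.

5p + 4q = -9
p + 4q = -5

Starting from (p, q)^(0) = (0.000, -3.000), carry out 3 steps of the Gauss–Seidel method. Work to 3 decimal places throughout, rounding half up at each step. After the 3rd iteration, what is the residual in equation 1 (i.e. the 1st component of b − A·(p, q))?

-0.256

Iteration 1:
  p = (-9 - (4)·-3.000) / (5) = 0.600
  q = (-5 - (1)·0.600) / (4) = -1.400
Iteration 2:
  p = (-9 - (4)·-1.400) / (5) = -0.680
  q = (-5 - (1)·-0.680) / (4) = -1.080
Iteration 3:
  p = (-9 - (4)·-1.080) / (5) = -0.936
  q = (-5 - (1)·-0.936) / (4) = -1.016
Residual b − A·x = (-0.256, 0.000)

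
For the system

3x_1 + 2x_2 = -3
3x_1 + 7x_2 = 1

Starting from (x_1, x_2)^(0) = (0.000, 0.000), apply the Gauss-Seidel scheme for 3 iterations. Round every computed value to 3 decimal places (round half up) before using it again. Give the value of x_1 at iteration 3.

-1.490

Iteration 1:
  x_1 = (-3 - (2)·0.000) / (3) = -1.000
  x_2 = (1 - (3)·-1.000) / (7) = 0.571
Iteration 2:
  x_1 = (-3 - (2)·0.571) / (3) = -1.381
  x_2 = (1 - (3)·-1.381) / (7) = 0.735
Iteration 3:
  x_1 = (-3 - (2)·0.735) / (3) = -1.490
  x_2 = (1 - (3)·-1.490) / (7) = 0.781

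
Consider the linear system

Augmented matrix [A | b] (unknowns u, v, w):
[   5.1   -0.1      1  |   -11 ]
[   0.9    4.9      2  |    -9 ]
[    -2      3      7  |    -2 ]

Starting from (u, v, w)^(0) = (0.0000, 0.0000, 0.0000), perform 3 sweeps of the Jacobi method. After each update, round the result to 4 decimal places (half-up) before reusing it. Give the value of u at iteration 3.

-2.1603

Iteration 1:
  u = (-11 - (-0.1)·0.0000 - (1)·0.0000) / (5.1) = -2.1569
  v = (-9 - (0.9)·0.0000 - (2)·0.0000) / (4.9) = -1.8367
  w = (-2 - (-2)·0.0000 - (3)·0.0000) / (7) = -0.2857
Iteration 2:
  u = (-11 - (-0.1)·-1.8367 - (1)·-0.2857) / (5.1) = -2.1369
  v = (-9 - (0.9)·-2.1569 - (2)·-0.2857) / (4.9) = -1.3240
  w = (-2 - (-2)·-2.1569 - (3)·-1.8367) / (7) = -0.1148
Iteration 3:
  u = (-11 - (-0.1)·-1.3240 - (1)·-0.1148) / (5.1) = -2.1603
  v = (-9 - (0.9)·-2.1369 - (2)·-0.1148) / (4.9) = -1.3974
  w = (-2 - (-2)·-2.1369 - (3)·-1.3240) / (7) = -0.3288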